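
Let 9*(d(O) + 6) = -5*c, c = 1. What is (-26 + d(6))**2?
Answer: 85849/81 ≈ 1059.9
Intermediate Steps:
d(O) = -59/9 (d(O) = -6 + (-5*1)/9 = -6 + (1/9)*(-5) = -6 - 5/9 = -59/9)
(-26 + d(6))**2 = (-26 - 59/9)**2 = (-293/9)**2 = 85849/81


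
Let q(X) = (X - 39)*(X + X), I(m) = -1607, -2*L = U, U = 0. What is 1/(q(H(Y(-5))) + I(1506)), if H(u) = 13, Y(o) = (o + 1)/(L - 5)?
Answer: -1/2283 ≈ -0.00043802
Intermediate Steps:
L = 0 (L = -1/2*0 = 0)
Y(o) = -1/5 - o/5 (Y(o) = (o + 1)/(0 - 5) = (1 + o)/(-5) = (1 + o)*(-1/5) = -1/5 - o/5)
q(X) = 2*X*(-39 + X) (q(X) = (-39 + X)*(2*X) = 2*X*(-39 + X))
1/(q(H(Y(-5))) + I(1506)) = 1/(2*13*(-39 + 13) - 1607) = 1/(2*13*(-26) - 1607) = 1/(-676 - 1607) = 1/(-2283) = -1/2283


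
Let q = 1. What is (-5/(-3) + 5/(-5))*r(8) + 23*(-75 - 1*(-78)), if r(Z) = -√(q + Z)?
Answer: 67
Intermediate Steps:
r(Z) = -√(1 + Z)
(-5/(-3) + 5/(-5))*r(8) + 23*(-75 - 1*(-78)) = (-5/(-3) + 5/(-5))*(-√(1 + 8)) + 23*(-75 - 1*(-78)) = (-5*(-⅓) + 5*(-⅕))*(-√9) + 23*(-75 + 78) = (5/3 - 1)*(-1*3) + 23*3 = (⅔)*(-3) + 69 = -2 + 69 = 67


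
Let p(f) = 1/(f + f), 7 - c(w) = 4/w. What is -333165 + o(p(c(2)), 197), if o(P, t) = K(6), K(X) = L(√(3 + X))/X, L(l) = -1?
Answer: -1998991/6 ≈ -3.3317e+5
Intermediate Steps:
c(w) = 7 - 4/w
K(X) = -1/X
p(f) = 1/(2*f)
o(P, t) = -⅙ (o(P, t) = -1/6 = -1*⅙ = -⅙)
-333165 + o(p(c(2)), 197) = -333165 - ⅙ = -1998991/6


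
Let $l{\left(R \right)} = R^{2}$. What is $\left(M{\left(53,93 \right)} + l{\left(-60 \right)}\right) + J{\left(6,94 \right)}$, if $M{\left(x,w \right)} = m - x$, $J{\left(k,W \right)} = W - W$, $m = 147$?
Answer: $3694$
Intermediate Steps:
$J{\left(k,W \right)} = 0$
$M{\left(x,w \right)} = 147 - x$
$\left(M{\left(53,93 \right)} + l{\left(-60 \right)}\right) + J{\left(6,94 \right)} = \left(\left(147 - 53\right) + \left(-60\right)^{2}\right) + 0 = \left(\left(147 - 53\right) + 3600\right) + 0 = \left(94 + 3600\right) + 0 = 3694 + 0 = 3694$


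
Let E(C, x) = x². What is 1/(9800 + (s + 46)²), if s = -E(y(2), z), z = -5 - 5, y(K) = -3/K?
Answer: 1/12716 ≈ 7.8641e-5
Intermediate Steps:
z = -10
s = -100 (s = -1*(-10)² = -1*100 = -100)
1/(9800 + (s + 46)²) = 1/(9800 + (-100 + 46)²) = 1/(9800 + (-54)²) = 1/(9800 + 2916) = 1/12716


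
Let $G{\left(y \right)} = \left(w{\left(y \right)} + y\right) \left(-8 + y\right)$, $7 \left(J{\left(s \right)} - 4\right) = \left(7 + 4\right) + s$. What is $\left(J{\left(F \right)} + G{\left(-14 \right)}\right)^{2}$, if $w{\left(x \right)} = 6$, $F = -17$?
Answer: $\frac{1572516}{49} \approx 32092.0$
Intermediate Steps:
$J{\left(s \right)} = \frac{39}{7} + \frac{s}{7}$ ($J{\left(s \right)} = 4 + \frac{\left(7 + 4\right) + s}{7} = 4 + \frac{11 + s}{7} = 4 + \left(\frac{11}{7} + \frac{s}{7}\right) = \frac{39}{7} + \frac{s}{7}$)
$G{\left(y \right)} = \left(-8 + y\right) \left(6 + y\right)$ ($G{\left(y \right)} = \left(6 + y\right) \left(-8 + y\right) = \left(-8 + y\right) \left(6 + y\right)$)
$\left(J{\left(F \right)} + G{\left(-14 \right)}\right)^{2} = \left(\left(\frac{39}{7} + \frac{1}{7} \left(-17\right)\right) - \left(20 - 196\right)\right)^{2} = \left(\left(\frac{39}{7} - \frac{17}{7}\right) + \left(-48 + 196 + 28\right)\right)^{2} = \left(\frac{22}{7} + 176\right)^{2} = \left(\frac{1254}{7}\right)^{2} = \frac{1572516}{49}$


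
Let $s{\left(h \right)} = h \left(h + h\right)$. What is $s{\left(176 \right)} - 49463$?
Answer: $12489$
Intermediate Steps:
$s{\left(h \right)} = 2 h^{2}$ ($s{\left(h \right)} = h 2 h = 2 h^{2}$)
$s{\left(176 \right)} - 49463 = 2 \cdot 176^{2} - 49463 = 2 \cdot 30976 - 49463 = 61952 - 49463 = 12489$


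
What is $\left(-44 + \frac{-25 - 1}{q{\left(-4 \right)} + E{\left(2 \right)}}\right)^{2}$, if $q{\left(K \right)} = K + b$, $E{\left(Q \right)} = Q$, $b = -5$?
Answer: $\frac{79524}{49} \approx 1622.9$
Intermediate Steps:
$q{\left(K \right)} = -5 + K$ ($q{\left(K \right)} = K - 5 = -5 + K$)
$\left(-44 + \frac{-25 - 1}{q{\left(-4 \right)} + E{\left(2 \right)}}\right)^{2} = \left(-44 + \frac{-25 - 1}{\left(-5 - 4\right) + 2}\right)^{2} = \left(-44 - \frac{26}{-9 + 2}\right)^{2} = \left(-44 - \frac{26}{-7}\right)^{2} = \left(-44 - - \frac{26}{7}\right)^{2} = \left(-44 + \frac{26}{7}\right)^{2} = \left(- \frac{282}{7}\right)^{2} = \frac{79524}{49}$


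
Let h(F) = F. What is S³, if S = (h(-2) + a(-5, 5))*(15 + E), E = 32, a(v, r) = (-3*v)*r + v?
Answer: 32645273536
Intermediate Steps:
a(v, r) = v - 3*r*v (a(v, r) = -3*r*v + v = v - 3*r*v)
S = 3196 (S = (-2 - 5*(1 - 3*5))*(15 + 32) = (-2 - 5*(1 - 15))*47 = (-2 - 5*(-14))*47 = (-2 + 70)*47 = 68*47 = 3196)
S³ = 3196³ = 32645273536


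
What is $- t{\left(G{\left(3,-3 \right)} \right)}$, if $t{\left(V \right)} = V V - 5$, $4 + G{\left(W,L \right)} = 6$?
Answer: $1$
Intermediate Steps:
$G{\left(W,L \right)} = 2$ ($G{\left(W,L \right)} = -4 + 6 = 2$)
$t{\left(V \right)} = -5 + V^{2}$ ($t{\left(V \right)} = V^{2} - 5 = -5 + V^{2}$)
$- t{\left(G{\left(3,-3 \right)} \right)} = - (-5 + 2^{2}) = - (-5 + 4) = \left(-1\right) \left(-1\right) = 1$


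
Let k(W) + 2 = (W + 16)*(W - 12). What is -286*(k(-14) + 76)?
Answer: -6292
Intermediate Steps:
k(W) = -2 + (-12 + W)*(16 + W) (k(W) = -2 + (W + 16)*(W - 12) = -2 + (16 + W)*(-12 + W) = -2 + (-12 + W)*(16 + W))
-286*(k(-14) + 76) = -286*((-194 + (-14)**2 + 4*(-14)) + 76) = -286*((-194 + 196 - 56) + 76) = -286*(-54 + 76) = -286*22 = -6292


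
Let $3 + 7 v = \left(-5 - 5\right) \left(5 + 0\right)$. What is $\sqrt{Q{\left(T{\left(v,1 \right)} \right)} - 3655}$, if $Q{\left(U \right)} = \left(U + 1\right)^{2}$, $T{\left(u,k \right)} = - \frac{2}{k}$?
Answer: $3 i \sqrt{406} \approx 60.448 i$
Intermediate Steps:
$v = - \frac{53}{7}$ ($v = - \frac{3}{7} + \frac{\left(-5 - 5\right) \left(5 + 0\right)}{7} = - \frac{3}{7} + \frac{\left(-10\right) 5}{7} = - \frac{3}{7} + \frac{1}{7} \left(-50\right) = - \frac{3}{7} - \frac{50}{7} = - \frac{53}{7} \approx -7.5714$)
$Q{\left(U \right)} = \left(1 + U\right)^{2}$
$\sqrt{Q{\left(T{\left(v,1 \right)} \right)} - 3655} = \sqrt{\left(1 - \frac{2}{1}\right)^{2} - 3655} = \sqrt{\left(1 - 2\right)^{2} - 3655} = \sqrt{\left(-1\right)^{2} - 3655} = \sqrt{1 - 3655} = \sqrt{-3654} = 3 i \sqrt{406}$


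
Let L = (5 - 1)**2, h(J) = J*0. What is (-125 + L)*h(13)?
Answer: 0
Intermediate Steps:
h(J) = 0
L = 16 (L = 4**2 = 16)
(-125 + L)*h(13) = (-125 + 16)*0 = -109*0 = 0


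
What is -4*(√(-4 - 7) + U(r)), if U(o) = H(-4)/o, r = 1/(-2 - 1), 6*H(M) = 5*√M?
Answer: 4*I*(5 - √11) ≈ 6.7335*I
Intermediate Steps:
H(M) = 5*√M/6 (H(M) = (5*√M)/6 = 5*√M/6)
r = -⅓ (r = 1/(-3) = -⅓ ≈ -0.33333)
U(o) = 5*I/(3*o) (U(o) = (5*√(-4)/6)/o = (5*(2*I)/6)/o = (5*I/3)/o = 5*I/(3*o))
-4*(√(-4 - 7) + U(r)) = -4*(√(-4 - 7) + 5*I/(3*(-⅓))) = -4*(√(-11) + (5/3)*I*(-3)) = -4*(I*√11 - 5*I) = -4*(-5*I + I*√11) = 20*I - 4*I*√11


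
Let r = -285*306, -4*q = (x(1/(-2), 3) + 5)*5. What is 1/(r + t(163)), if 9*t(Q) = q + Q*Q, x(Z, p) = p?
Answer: -1/84259 ≈ -1.1868e-5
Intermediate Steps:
q = -10 (q = -(3 + 5)*5/4 = -2*5 = -1/4*40 = -10)
t(Q) = -10/9 + Q**2/9 (t(Q) = (-10 + Q*Q)/9 = (-10 + Q**2)/9 = -10/9 + Q**2/9)
r = -87210
1/(r + t(163)) = 1/(-87210 + (-10/9 + (1/9)*163**2)) = 1/(-87210 + (-10/9 + (1/9)*26569)) = 1/(-87210 + (-10/9 + 26569/9)) = 1/(-87210 + 2951) = 1/(-84259) = -1/84259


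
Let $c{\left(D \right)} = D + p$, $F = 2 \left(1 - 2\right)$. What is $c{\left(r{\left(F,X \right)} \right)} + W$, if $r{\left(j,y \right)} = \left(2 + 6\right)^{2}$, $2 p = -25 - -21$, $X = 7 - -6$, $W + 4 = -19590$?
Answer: $-19532$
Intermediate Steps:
$W = -19594$ ($W = -4 - 19590 = -19594$)
$X = 13$ ($X = 7 + 6 = 13$)
$F = -2$ ($F = 2 \left(-1\right) = -2$)
$p = -2$ ($p = \frac{-25 - -21}{2} = \frac{-25 + 21}{2} = \frac{1}{2} \left(-4\right) = -2$)
$r{\left(j,y \right)} = 64$ ($r{\left(j,y \right)} = 8^{2} = 64$)
$c{\left(D \right)} = -2 + D$ ($c{\left(D \right)} = D - 2 = -2 + D$)
$c{\left(r{\left(F,X \right)} \right)} + W = \left(-2 + 64\right) - 19594 = 62 - 19594 = -19532$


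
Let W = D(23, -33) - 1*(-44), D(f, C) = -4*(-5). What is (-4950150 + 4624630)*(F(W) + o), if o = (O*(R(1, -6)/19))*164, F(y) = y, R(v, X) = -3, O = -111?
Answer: -18173130560/19 ≈ -9.5648e+8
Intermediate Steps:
D(f, C) = 20
W = 64 (W = 20 - 1*(-44) = 20 + 44 = 64)
o = 54612/19 (o = -(-333)/19*164 = -111*(-3/19)*164 = (333/19)*164 = 54612/19 ≈ 2874.3)
(-4950150 + 4624630)*(F(W) + o) = (-4950150 + 4624630)*(64 + 54612/19) = -325520*55828/19 = -18173130560/19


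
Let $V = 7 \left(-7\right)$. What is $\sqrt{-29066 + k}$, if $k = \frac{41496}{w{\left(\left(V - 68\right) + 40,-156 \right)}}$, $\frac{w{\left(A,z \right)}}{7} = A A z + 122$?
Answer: $\frac{i \sqrt{6214738998982430}}{462401} \approx 170.49 i$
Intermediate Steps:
$V = -49$
$w{\left(A,z \right)} = 854 + 7 z A^{2}$ ($w{\left(A,z \right)} = 7 \left(A A z + 122\right) = 7 \left(A^{2} z + 122\right) = 7 \left(z A^{2} + 122\right) = 7 \left(122 + z A^{2}\right) = 854 + 7 z A^{2}$)
$k = - \frac{2964}{462401}$ ($k = \frac{41496}{854 + 7 \left(-156\right) \left(\left(-49 - 68\right) + 40\right)^{2}} = \frac{41496}{854 + 7 \left(-156\right) \left(-117 + 40\right)^{2}} = \frac{41496}{854 + 7 \left(-156\right) \left(-77\right)^{2}} = \frac{41496}{854 + 7 \left(-156\right) 5929} = \frac{41496}{854 - 6474468} = \frac{41496}{-6473614} = 41496 \left(- \frac{1}{6473614}\right) = - \frac{2964}{462401} \approx -0.00641$)
$\sqrt{-29066 + k} = \sqrt{-29066 - \frac{2964}{462401}} = \sqrt{- \frac{13440150430}{462401}} = \frac{i \sqrt{6214738998982430}}{462401}$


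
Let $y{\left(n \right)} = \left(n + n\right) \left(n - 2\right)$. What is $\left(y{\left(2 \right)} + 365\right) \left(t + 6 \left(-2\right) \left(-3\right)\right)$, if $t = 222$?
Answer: $94170$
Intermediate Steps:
$y{\left(n \right)} = 2 n \left(-2 + n\right)$
$\left(y{\left(2 \right)} + 365\right) \left(t + 6 \left(-2\right) \left(-3\right)\right) = \left(2 \cdot 2 \left(-2 + 2\right) + 365\right) \left(222 + 6 \left(-2\right) \left(-3\right)\right) = \left(2 \cdot 2 \cdot 0 + 365\right) \left(222 - -36\right) = \left(0 + 365\right) \left(222 + 36\right) = 365 \cdot 258 = 94170$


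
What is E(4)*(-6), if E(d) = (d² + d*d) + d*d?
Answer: -288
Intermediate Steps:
E(d) = 3*d² (E(d) = (d² + d²) + d² = 2*d² + d² = 3*d²)
E(4)*(-6) = (3*4²)*(-6) = (3*16)*(-6) = 48*(-6) = -288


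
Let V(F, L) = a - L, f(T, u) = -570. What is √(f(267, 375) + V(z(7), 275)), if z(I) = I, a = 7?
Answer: I*√838 ≈ 28.948*I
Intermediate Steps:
V(F, L) = 7 - L
√(f(267, 375) + V(z(7), 275)) = √(-570 + (7 - 1*275)) = √(-570 + (7 - 275)) = √(-570 - 268) = √(-838) = I*√838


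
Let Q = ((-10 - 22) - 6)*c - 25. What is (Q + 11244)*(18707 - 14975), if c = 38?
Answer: 36480300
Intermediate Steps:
Q = -1469 (Q = ((-10 - 22) - 6)*38 - 25 = (-32 - 6)*38 - 25 = -38*38 - 25 = -1444 - 25 = -1469)
(Q + 11244)*(18707 - 14975) = (-1469 + 11244)*(18707 - 14975) = 9775*3732 = 36480300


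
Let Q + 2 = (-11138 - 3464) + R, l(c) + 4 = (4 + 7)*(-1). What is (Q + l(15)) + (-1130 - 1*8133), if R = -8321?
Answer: -32203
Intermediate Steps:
l(c) = -15 (l(c) = -4 + (4 + 7)*(-1) = -4 + 11*(-1) = -4 - 11 = -15)
Q = -22925 (Q = -2 + ((-11138 - 3464) - 8321) = -2 + (-14602 - 8321) = -2 - 22923 = -22925)
(Q + l(15)) + (-1130 - 1*8133) = (-22925 - 15) + (-1130 - 1*8133) = -22940 + (-1130 - 8133) = -22940 - 9263 = -32203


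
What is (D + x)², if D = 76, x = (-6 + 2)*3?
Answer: 4096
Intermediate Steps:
x = -12 (x = -4*3 = -12)
(D + x)² = (76 - 12)² = 64² = 4096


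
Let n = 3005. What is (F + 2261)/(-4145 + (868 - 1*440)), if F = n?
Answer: -5266/3717 ≈ -1.4167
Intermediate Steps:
F = 3005
(F + 2261)/(-4145 + (868 - 1*440)) = (3005 + 2261)/(-4145 + (868 - 1*440)) = 5266/(-4145 + (868 - 440)) = 5266/(-4145 + 428) = 5266/(-3717) = 5266*(-1/3717) = -5266/3717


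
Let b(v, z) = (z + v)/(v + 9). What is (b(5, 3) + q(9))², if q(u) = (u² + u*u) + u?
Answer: 1442401/49 ≈ 29437.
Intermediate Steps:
b(v, z) = (v + z)/(9 + v)
q(u) = u + 2*u² (q(u) = (u² + u²) + u = 2*u² + u = u + 2*u²)
(b(5, 3) + q(9))² = ((5 + 3)/(9 + 5) + 9*(1 + 2*9))² = (8/14 + 9*(1 + 18))² = ((1/14)*8 + 9*19)² = (4/7 + 171)² = (1201/7)² = 1442401/49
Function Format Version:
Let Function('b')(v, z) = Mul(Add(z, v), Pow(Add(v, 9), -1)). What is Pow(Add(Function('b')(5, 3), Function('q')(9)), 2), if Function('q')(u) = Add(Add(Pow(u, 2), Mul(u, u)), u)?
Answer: Rational(1442401, 49) ≈ 29437.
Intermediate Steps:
Function('b')(v, z) = Mul(Pow(Add(9, v), -1), Add(v, z)) (Function('b')(v, z) = Mul(Add(v, z), Pow(Add(9, v), -1)) = Mul(Pow(Add(9, v), -1), Add(v, z)))
Function('q')(u) = Add(u, Mul(2, Pow(u, 2))) (Function('q')(u) = Add(Add(Pow(u, 2), Pow(u, 2)), u) = Add(Mul(2, Pow(u, 2)), u) = Add(u, Mul(2, Pow(u, 2))))
Pow(Add(Function('b')(5, 3), Function('q')(9)), 2) = Pow(Add(Mul(Pow(Add(9, 5), -1), Add(5, 3)), Mul(9, Add(1, Mul(2, 9)))), 2) = Pow(Add(Mul(Pow(14, -1), 8), Mul(9, Add(1, 18))), 2) = Pow(Add(Mul(Rational(1, 14), 8), Mul(9, 19)), 2) = Pow(Add(Rational(4, 7), 171), 2) = Pow(Rational(1201, 7), 2) = Rational(1442401, 49)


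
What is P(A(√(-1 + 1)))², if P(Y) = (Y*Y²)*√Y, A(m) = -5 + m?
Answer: -78125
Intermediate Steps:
P(Y) = Y^(7/2) (P(Y) = Y³*√Y = Y^(7/2))
P(A(√(-1 + 1)))² = ((-5 + √(-1 + 1))^(7/2))² = ((-5 + √0)^(7/2))² = ((-5 + 0)^(7/2))² = ((-5)^(7/2))² = (-125*I*√5)² = -78125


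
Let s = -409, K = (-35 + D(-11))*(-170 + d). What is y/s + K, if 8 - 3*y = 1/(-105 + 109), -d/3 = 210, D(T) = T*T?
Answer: -337670431/4908 ≈ -68800.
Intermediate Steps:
D(T) = T**2
d = -630 (d = -3*210 = -630)
K = -68800 (K = (-35 + (-11)**2)*(-170 - 630) = (-35 + 121)*(-800) = 86*(-800) = -68800)
y = 31/12 (y = 8/3 - 1/(3*(-105 + 109)) = 8/3 - 1/3/4 = 8/3 - 1/3*1/4 = 8/3 - 1/12 = 31/12 ≈ 2.5833)
y/s + K = (31/12)/(-409) - 68800 = -1/409*31/12 - 68800 = -31/4908 - 68800 = -337670431/4908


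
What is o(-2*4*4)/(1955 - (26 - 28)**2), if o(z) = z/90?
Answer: -16/87795 ≈ -0.00018224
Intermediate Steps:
o(z) = z/90 (o(z) = z*(1/90) = z/90)
o(-2*4*4)/(1955 - (26 - 28)**2) = ((-2*4*4)/90)/(1955 - (26 - 28)**2) = ((-8*4)/90)/(1955 - 1*(-2)**2) = ((1/90)*(-32))/(1955 - 1*4) = -16/(45*(1955 - 4)) = -16/45/1951 = -16/45*1/1951 = -16/87795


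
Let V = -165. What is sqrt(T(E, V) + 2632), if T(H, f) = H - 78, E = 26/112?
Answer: 3*sqrt(222502)/28 ≈ 50.539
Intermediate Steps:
E = 13/56 (E = 26*(1/112) = 13/56 ≈ 0.23214)
T(H, f) = -78 + H
sqrt(T(E, V) + 2632) = sqrt((-78 + 13/56) + 2632) = sqrt(-4355/56 + 2632) = sqrt(143037/56) = 3*sqrt(222502)/28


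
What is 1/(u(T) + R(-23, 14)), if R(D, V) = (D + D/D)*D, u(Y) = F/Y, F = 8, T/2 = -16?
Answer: 4/2023 ≈ 0.0019773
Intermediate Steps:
T = -32 (T = 2*(-16) = -32)
u(Y) = 8/Y
R(D, V) = D*(1 + D) (R(D, V) = (D + 1)*D = (1 + D)*D = D*(1 + D))
1/(u(T) + R(-23, 14)) = 1/(8/(-32) - 23*(1 - 23)) = 1/(8*(-1/32) - 23*(-22)) = 1/(-¼ + 506) = 1/(2023/4) = 4/2023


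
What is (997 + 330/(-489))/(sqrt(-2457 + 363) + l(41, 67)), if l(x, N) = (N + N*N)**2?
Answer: 1685489821768/35114983636354085 - 162401*I*sqrt(2094)/70229967272708170 ≈ 4.7999e-5 - 1.0582e-10*I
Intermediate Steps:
l(x, N) = (N + N**2)**2
(997 + 330/(-489))/(sqrt(-2457 + 363) + l(41, 67)) = (997 + 330/(-489))/(sqrt(-2457 + 363) + 67**2*(1 + 67)**2) = (997 + 330*(-1/489))/(sqrt(-2094) + 4489*68**2) = (997 - 110/163)/(I*sqrt(2094) + 4489*4624) = 162401/(163*(I*sqrt(2094) + 20757136)) = 162401/(163*(20757136 + I*sqrt(2094)))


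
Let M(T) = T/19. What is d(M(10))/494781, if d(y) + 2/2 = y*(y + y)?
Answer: -23/25516563 ≈ -9.0138e-7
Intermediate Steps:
M(T) = T/19 (M(T) = T*(1/19) = T/19)
d(y) = -1 + 2*y**2 (d(y) = -1 + y*(y + y) = -1 + y*(2*y) = -1 + 2*y**2)
d(M(10))/494781 = (-1 + 2*((1/19)*10)**2)/494781 = (-1 + 2*(10/19)**2)*(1/494781) = (-1 + 2*(100/361))*(1/494781) = (-1 + 200/361)*(1/494781) = -161/361*1/494781 = -23/25516563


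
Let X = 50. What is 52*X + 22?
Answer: 2622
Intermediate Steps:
52*X + 22 = 52*50 + 22 = 2600 + 22 = 2622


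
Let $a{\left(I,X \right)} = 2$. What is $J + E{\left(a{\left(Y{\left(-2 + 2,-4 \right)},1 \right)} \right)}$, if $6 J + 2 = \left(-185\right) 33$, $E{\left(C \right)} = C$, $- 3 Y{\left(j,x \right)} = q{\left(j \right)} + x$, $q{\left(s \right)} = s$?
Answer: $- \frac{6095}{6} \approx -1015.8$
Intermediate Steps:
$Y{\left(j,x \right)} = - \frac{j}{3} - \frac{x}{3}$ ($Y{\left(j,x \right)} = - \frac{j + x}{3} = - \frac{j}{3} - \frac{x}{3}$)
$J = - \frac{6107}{6}$ ($J = - \frac{1}{3} + \frac{\left(-185\right) 33}{6} = - \frac{1}{3} + \frac{1}{6} \left(-6105\right) = - \frac{1}{3} - \frac{2035}{2} = - \frac{6107}{6} \approx -1017.8$)
$J + E{\left(a{\left(Y{\left(-2 + 2,-4 \right)},1 \right)} \right)} = - \frac{6107}{6} + 2 = - \frac{6095}{6}$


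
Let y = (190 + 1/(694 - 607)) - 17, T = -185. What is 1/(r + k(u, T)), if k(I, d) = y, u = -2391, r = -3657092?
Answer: -87/318151952 ≈ -2.7345e-7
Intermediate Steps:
y = 15052/87 (y = (190 + 1/87) - 17 = 16531/87 - 17 = 15052/87 ≈ 173.01)
k(I, d) = 15052/87
1/(r + k(u, T)) = 1/(-3657092 + 15052/87) = 1/(-318151952/87) = -87/318151952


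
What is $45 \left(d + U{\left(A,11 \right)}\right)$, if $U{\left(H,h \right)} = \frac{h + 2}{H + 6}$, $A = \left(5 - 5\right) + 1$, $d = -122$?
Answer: $- \frac{37845}{7} \approx -5406.4$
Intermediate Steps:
$A = 1$ ($A = 0 + 1 = 1$)
$U{\left(H,h \right)} = \frac{2 + h}{6 + H}$
$45 \left(d + U{\left(A,11 \right)}\right) = 45 \left(-122 + \frac{2 + 11}{6 + 1}\right) = 45 \left(-122 + \frac{1}{7} \cdot 13\right) = 45 \left(-122 + \frac{13}{7}\right) = 45 \left(- \frac{841}{7}\right) = - \frac{37845}{7}$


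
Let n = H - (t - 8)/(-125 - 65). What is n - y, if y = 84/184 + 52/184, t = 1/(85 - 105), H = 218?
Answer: 18984897/87400 ≈ 217.22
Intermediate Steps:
t = -1/20 (t = 1/(-20) = -1/20 ≈ -0.050000)
y = 17/23 (y = 84*(1/184) + 52*(1/184) = 21/46 + 13/46 = 17/23 ≈ 0.73913)
n = 828239/3800 (n = 218 - (-1/20 - 8)/(-125 - 65) = 218 - (-161)/(20*(-190)) = 218 - (-161)*(-1)/(20*190) = 218 - 1*161/3800 = 218 - 161/3800 = 828239/3800 ≈ 217.96)
n - y = 828239/3800 - 1*17/23 = 828239/3800 - 17/23 = 18984897/87400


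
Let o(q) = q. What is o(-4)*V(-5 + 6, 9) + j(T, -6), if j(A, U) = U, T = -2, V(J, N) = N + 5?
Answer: -62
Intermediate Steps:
V(J, N) = 5 + N
o(-4)*V(-5 + 6, 9) + j(T, -6) = -4*(5 + 9) - 6 = -4*14 - 6 = -56 - 6 = -62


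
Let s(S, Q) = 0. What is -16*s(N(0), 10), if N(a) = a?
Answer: 0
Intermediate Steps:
-16*s(N(0), 10) = -16*0 = 0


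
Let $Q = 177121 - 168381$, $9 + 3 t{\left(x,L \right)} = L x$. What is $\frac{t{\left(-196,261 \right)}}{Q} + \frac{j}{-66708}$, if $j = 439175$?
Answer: $- \frac{124402361}{14575698} \approx -8.5349$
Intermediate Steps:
$t{\left(x,L \right)} = -3 + \frac{L x}{3}$
$Q = 8740$
$\frac{t{\left(-196,261 \right)}}{Q} + \frac{j}{-66708} = \frac{-3 + \frac{1}{3} \cdot 261 \left(-196\right)}{8740} + \frac{439175}{-66708} = \left(-3 - 17052\right) \frac{1}{8740} + 439175 \left(- \frac{1}{66708}\right) = \left(-17055\right) \frac{1}{8740} - \frac{439175}{66708} = - \frac{3411}{1748} - \frac{439175}{66708} = - \frac{124402361}{14575698}$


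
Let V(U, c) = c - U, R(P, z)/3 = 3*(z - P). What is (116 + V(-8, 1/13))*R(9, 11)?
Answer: 29034/13 ≈ 2233.4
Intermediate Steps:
R(P, z) = -9*P + 9*z (R(P, z) = 3*(3*(z - P)) = 3*(-3*P + 3*z) = -9*P + 9*z)
(116 + V(-8, 1/13))*R(9, 11) = (116 + (1/13 - 1*(-8)))*(-9*9 + 9*11) = (116 + (1/13 + 8))*(-81 + 99) = (116 + 105/13)*18 = (1613/13)*18 = 29034/13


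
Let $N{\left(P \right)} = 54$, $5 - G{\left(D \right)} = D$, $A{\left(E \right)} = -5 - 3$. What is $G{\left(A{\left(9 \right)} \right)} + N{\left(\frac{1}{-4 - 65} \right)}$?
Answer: $67$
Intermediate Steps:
$A{\left(E \right)} = -8$
$G{\left(D \right)} = 5 - D$
$G{\left(A{\left(9 \right)} \right)} + N{\left(\frac{1}{-4 - 65} \right)} = \left(5 - -8\right) + 54 = \left(5 + 8\right) + 54 = 13 + 54 = 67$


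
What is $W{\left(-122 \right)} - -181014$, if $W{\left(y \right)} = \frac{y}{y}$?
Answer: $181015$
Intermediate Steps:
$W{\left(y \right)} = 1$
$W{\left(-122 \right)} - -181014 = 1 - -181014 = 1 + 181014 = 181015$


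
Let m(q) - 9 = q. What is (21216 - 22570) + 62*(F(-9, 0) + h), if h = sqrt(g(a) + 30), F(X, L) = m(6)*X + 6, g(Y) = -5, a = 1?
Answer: -9042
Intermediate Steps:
m(q) = 9 + q
F(X, L) = 6 + 15*X (F(X, L) = (9 + 6)*X + 6 = 15*X + 6 = 6 + 15*X)
h = 5 (h = sqrt(-5 + 30) = sqrt(25) = 5)
(21216 - 22570) + 62*(F(-9, 0) + h) = (21216 - 22570) + 62*((6 + 15*(-9)) + 5) = -1354 + 62*((6 - 135) + 5) = -1354 + 62*(-129 + 5) = -1354 + 62*(-124) = -1354 - 7688 = -9042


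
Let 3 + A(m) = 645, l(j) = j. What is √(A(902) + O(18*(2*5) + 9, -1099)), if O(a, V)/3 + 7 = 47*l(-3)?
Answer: 3*√22 ≈ 14.071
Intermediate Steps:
A(m) = 642 (A(m) = -3 + 645 = 642)
O(a, V) = -444 (O(a, V) = -21 + 3*(47*(-3)) = -21 + 3*(-141) = -21 - 423 = -444)
√(A(902) + O(18*(2*5) + 9, -1099)) = √(642 - 444) = √198 = 3*√22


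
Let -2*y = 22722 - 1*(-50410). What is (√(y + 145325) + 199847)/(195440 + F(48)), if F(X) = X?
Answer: 199847/195488 + √108759/195488 ≈ 1.0240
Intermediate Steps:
y = -36566 (y = -(22722 - 1*(-50410))/2 = -(22722 + 50410)/2 = -½*73132 = -36566)
(√(y + 145325) + 199847)/(195440 + F(48)) = (√(-36566 + 145325) + 199847)/(195440 + 48) = (√108759 + 199847)/195488 = (199847 + √108759)*(1/195488) = 199847/195488 + √108759/195488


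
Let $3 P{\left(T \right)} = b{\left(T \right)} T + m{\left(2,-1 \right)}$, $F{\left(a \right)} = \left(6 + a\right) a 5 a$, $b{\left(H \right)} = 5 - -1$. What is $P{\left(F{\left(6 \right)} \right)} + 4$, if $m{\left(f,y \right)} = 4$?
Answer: $\frac{12976}{3} \approx 4325.3$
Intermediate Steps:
$b{\left(H \right)} = 6$ ($b{\left(H \right)} = 5 + 1 = 6$)
$F{\left(a \right)} = 5 a^{2} \left(6 + a\right)$ ($F{\left(a \right)} = a \left(6 + a\right) 5 a = 5 a \left(6 + a\right) a = 5 a^{2} \left(6 + a\right)$)
$P{\left(T \right)} = \frac{4}{3} + 2 T$ ($P{\left(T \right)} = \frac{6 T + 4}{3} = \frac{4 + 6 T}{3} = \frac{4}{3} + 2 T$)
$P{\left(F{\left(6 \right)} \right)} + 4 = \left(\frac{4}{3} + 2 \cdot 5 \cdot 6^{2} \left(6 + 6\right)\right) + 4 = \left(\frac{4}{3} + 2 \cdot 5 \cdot 36 \cdot 12\right) + 4 = \left(\frac{4}{3} + 2 \cdot 2160\right) + 4 = \left(\frac{4}{3} + 4320\right) + 4 = \frac{12964}{3} + 4 = \frac{12976}{3}$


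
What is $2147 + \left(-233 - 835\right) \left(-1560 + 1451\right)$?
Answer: $118559$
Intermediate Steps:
$2147 + \left(-233 - 835\right) \left(-1560 + 1451\right) = 2147 - -116412 = 2147 + 116412 = 118559$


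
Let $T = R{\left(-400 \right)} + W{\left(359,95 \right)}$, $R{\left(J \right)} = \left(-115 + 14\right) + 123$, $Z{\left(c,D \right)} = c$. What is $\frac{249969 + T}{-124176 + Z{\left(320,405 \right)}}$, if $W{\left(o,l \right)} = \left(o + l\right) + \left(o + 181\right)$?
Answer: $- \frac{250985}{123856} \approx -2.0264$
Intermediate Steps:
$R{\left(J \right)} = 22$ ($R{\left(J \right)} = -101 + 123 = 22$)
$W{\left(o,l \right)} = 181 + l + 2 o$ ($W{\left(o,l \right)} = \left(l + o\right) + \left(181 + o\right) = 181 + l + 2 o$)
$T = 1016$ ($T = 22 + \left(181 + 95 + 2 \cdot 359\right) = 22 + \left(181 + 95 + 718\right) = 22 + 994 = 1016$)
$\frac{249969 + T}{-124176 + Z{\left(320,405 \right)}} = \frac{249969 + 1016}{-124176 + 320} = \frac{250985}{-123856} = 250985 \left(- \frac{1}{123856}\right) = - \frac{250985}{123856}$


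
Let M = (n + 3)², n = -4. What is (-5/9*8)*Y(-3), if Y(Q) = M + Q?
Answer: 80/9 ≈ 8.8889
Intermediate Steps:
M = 1 (M = (-4 + 3)² = (-1)² = 1)
Y(Q) = 1 + Q
(-5/9*8)*Y(-3) = (-5/9*8)*(1 - 3) = (-5*⅑*8)*(-2) = -5/9*8*(-2) = -40/9*(-2) = 80/9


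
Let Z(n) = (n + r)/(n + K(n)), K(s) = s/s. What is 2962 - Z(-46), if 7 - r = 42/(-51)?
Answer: 2265281/765 ≈ 2961.2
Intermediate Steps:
r = 133/17 (r = 7 - 42/(-51) = 7 - 42*(-1)/51 = 7 - 1*(-14/17) = 7 + 14/17 = 133/17 ≈ 7.8235)
K(s) = 1
Z(n) = (133/17 + n)/(1 + n) (Z(n) = (n + 133/17)/(n + 1) = (133/17 + n)/(1 + n))
2962 - Z(-46) = 2962 - (133/17 - 46)/(1 - 46) = 2962 - (-649)/((-45)*17) = 2962 - (-1)*(-649)/(45*17) = 2962 - 1*649/765 = 2962 - 649/765 = 2265281/765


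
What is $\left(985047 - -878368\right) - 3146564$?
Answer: $-1283149$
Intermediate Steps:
$\left(985047 - -878368\right) - 3146564 = \left(985047 + 878368\right) - 3146564 = 1863415 - 3146564 = -1283149$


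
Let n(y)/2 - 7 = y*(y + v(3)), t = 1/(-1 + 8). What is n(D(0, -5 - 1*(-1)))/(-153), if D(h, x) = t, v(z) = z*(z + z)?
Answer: -940/7497 ≈ -0.12538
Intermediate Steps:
v(z) = 2*z² (v(z) = z*(2*z) = 2*z²)
t = ⅐ (t = 1/7 = ⅐ ≈ 0.14286)
D(h, x) = ⅐
n(y) = 14 + 2*y*(18 + y) (n(y) = 14 + 2*(y*(y + 2*3²)) = 14 + 2*(y*(y + 2*9)) = 14 + 2*(y*(y + 18)) = 14 + 2*(y*(18 + y)) = 14 + 2*y*(18 + y))
n(D(0, -5 - 1*(-1)))/(-153) = (14 + 2*(⅐)² + 36*(⅐))/(-153) = -(14 + 2*(1/49) + 36/7)/153 = -(14 + 2/49 + 36/7)/153 = -1/153*940/49 = -940/7497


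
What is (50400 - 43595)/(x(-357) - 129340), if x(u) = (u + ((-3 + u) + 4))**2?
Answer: 6805/379029 ≈ 0.017954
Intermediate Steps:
x(u) = (1 + 2*u)**2 (x(u) = (u + (1 + u))**2 = (1 + 2*u)**2)
(50400 - 43595)/(x(-357) - 129340) = (50400 - 43595)/((1 + 2*(-357))**2 - 129340) = 6805/((1 - 714)**2 - 129340) = 6805/((-713)**2 - 129340) = 6805/(508369 - 129340) = 6805/379029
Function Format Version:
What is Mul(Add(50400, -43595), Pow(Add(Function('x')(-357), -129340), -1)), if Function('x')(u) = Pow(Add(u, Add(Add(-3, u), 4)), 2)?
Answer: Rational(6805, 379029) ≈ 0.017954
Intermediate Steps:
Function('x')(u) = Pow(Add(1, Mul(2, u)), 2) (Function('x')(u) = Pow(Add(u, Add(1, u)), 2) = Pow(Add(1, Mul(2, u)), 2))
Mul(Add(50400, -43595), Pow(Add(Function('x')(-357), -129340), -1)) = Mul(Add(50400, -43595), Pow(Add(Pow(Add(1, Mul(2, -357)), 2), -129340), -1)) = Mul(6805, Pow(Add(Pow(Add(1, -714), 2), -129340), -1)) = Mul(6805, Pow(Add(Pow(-713, 2), -129340), -1)) = Mul(6805, Pow(Add(508369, -129340), -1)) = Mul(6805, Pow(379029, -1)) = Mul(6805, Rational(1, 379029)) = Rational(6805, 379029)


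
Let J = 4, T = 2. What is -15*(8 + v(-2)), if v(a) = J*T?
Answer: -240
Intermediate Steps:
v(a) = 8 (v(a) = 4*2 = 8)
-15*(8 + v(-2)) = -15*(8 + 8) = -15*16 = -240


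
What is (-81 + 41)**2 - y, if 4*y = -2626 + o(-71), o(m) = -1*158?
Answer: 2296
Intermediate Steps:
o(m) = -158
y = -696 (y = (-2626 - 158)/4 = (1/4)*(-2784) = -696)
(-81 + 41)**2 - y = (-81 + 41)**2 - 1*(-696) = (-40)**2 + 696 = 1600 + 696 = 2296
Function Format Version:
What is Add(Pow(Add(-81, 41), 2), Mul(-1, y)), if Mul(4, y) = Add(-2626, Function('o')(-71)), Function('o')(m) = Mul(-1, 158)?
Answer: 2296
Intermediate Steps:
Function('o')(m) = -158
y = -696 (y = Mul(Rational(1, 4), Add(-2626, -158)) = Mul(Rational(1, 4), -2784) = -696)
Add(Pow(Add(-81, 41), 2), Mul(-1, y)) = Add(Pow(Add(-81, 41), 2), Mul(-1, -696)) = Add(Pow(-40, 2), 696) = Add(1600, 696) = 2296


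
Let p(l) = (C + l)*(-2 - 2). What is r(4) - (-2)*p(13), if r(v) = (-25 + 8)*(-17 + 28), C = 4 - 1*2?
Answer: -307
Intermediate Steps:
C = 2 (C = 4 - 2 = 2)
r(v) = -187 (r(v) = -17*11 = -187)
p(l) = -8 - 4*l (p(l) = (2 + l)*(-2 - 2) = (2 + l)*(-4) = -8 - 4*l)
r(4) - (-2)*p(13) = -187 - (-2)*(-8 - 4*13) = -187 - (-2)*(-8 - 52) = -187 - (-2)*(-60) = -187 - 1*120 = -187 - 120 = -307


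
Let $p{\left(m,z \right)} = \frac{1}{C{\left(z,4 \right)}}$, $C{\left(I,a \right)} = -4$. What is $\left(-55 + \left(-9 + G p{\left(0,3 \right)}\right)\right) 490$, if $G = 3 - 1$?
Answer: $-31605$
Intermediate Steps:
$G = 2$ ($G = 3 - 1 = 2$)
$p{\left(m,z \right)} = - \frac{1}{4}$ ($p{\left(m,z \right)} = \frac{1}{-4} = - \frac{1}{4}$)
$\left(-55 + \left(-9 + G p{\left(0,3 \right)}\right)\right) 490 = \left(-55 + \left(-9 + 2 \left(- \frac{1}{4}\right)\right)\right) 490 = \left(-55 - \frac{19}{2}\right) 490 = \left(- \frac{129}{2}\right) 490 = -31605$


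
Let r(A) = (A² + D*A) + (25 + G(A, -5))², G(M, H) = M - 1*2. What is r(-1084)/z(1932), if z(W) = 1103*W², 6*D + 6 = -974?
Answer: 7433491/12351252816 ≈ 0.00060184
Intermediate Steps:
G(M, H) = -2 + M (G(M, H) = M - 2 = -2 + M)
D = -490/3 (D = -1 + (⅙)*(-974) = -1 - 487/3 = -490/3 ≈ -163.33)
r(A) = A² + (23 + A)² - 490*A/3 (r(A) = (A² - 490*A/3) + (25 + (-2 + A))² = (A² - 490*A/3) + (23 + A)² = A² + (23 + A)² - 490*A/3)
r(-1084)/z(1932) = (529 + 2*(-1084)² - 352/3*(-1084))/((1103*1932²)) = (529 + 2*1175056 + 381568/3)/((1103*3732624)) = (529 + 2350112 + 381568/3)/4117084272 = (7433491/3)*(1/4117084272) = 7433491/12351252816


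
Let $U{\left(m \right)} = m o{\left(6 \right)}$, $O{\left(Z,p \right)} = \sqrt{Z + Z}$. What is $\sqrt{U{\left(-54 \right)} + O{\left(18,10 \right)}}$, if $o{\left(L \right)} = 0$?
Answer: $\sqrt{6} \approx 2.4495$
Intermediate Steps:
$O{\left(Z,p \right)} = \sqrt{2} \sqrt{Z}$ ($O{\left(Z,p \right)} = \sqrt{2 Z} = \sqrt{2} \sqrt{Z}$)
$U{\left(m \right)} = 0$ ($U{\left(m \right)} = m 0 = 0$)
$\sqrt{U{\left(-54 \right)} + O{\left(18,10 \right)}} = \sqrt{0 + \sqrt{2} \sqrt{18}} = \sqrt{0 + \sqrt{2} \cdot 3 \sqrt{2}} = \sqrt{0 + 6} = \sqrt{6}$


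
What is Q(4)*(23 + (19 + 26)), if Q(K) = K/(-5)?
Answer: -272/5 ≈ -54.400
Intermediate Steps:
Q(K) = -K/5 (Q(K) = K*(-1/5) = -K/5)
Q(4)*(23 + (19 + 26)) = (-1/5*4)*(23 + (19 + 26)) = -4*(23 + 45)/5 = -4/5*68 = -272/5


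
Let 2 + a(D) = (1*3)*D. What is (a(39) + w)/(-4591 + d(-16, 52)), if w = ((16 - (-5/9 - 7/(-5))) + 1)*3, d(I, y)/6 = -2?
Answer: -2452/69045 ≈ -0.035513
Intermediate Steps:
d(I, y) = -12 (d(I, y) = 6*(-2) = -12)
a(D) = -2 + 3*D (a(D) = -2 + (1*3)*D = -2 + 3*D)
w = 727/15 (w = ((16 - (-5*⅑ - 7*(-⅕))) + 1)*3 = ((16 - (-5/9 + 7/5)) + 1)*3 = ((16 - 1*38/45) + 1)*3 = ((16 - 38/45) + 1)*3 = (682/45 + 1)*3 = (727/45)*3 = 727/15 ≈ 48.467)
(a(39) + w)/(-4591 + d(-16, 52)) = ((-2 + 3*39) + 727/15)/(-4591 - 12) = ((-2 + 117) + 727/15)/(-4603) = (115 + 727/15)*(-1/4603) = (2452/15)*(-1/4603) = -2452/69045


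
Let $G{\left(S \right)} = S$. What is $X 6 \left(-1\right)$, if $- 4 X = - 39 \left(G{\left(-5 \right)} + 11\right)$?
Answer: $-351$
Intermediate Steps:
$X = \frac{117}{2}$ ($X = - \frac{\left(-39\right) \left(-5 + 11\right)}{4} = - \frac{\left(-39\right) 6}{4} = \left(- \frac{1}{4}\right) \left(-234\right) = \frac{117}{2} \approx 58.5$)
$X 6 \left(-1\right) = \frac{117 \cdot 6 \left(-1\right)}{2} = \frac{117}{2} \left(-6\right) = -351$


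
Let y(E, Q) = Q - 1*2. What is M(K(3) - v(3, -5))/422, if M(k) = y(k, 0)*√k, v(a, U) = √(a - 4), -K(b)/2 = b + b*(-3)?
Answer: -√(12 - I)/211 ≈ -0.016432 + 0.00068347*I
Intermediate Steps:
y(E, Q) = -2 + Q (y(E, Q) = Q - 2 = -2 + Q)
K(b) = 4*b (K(b) = -2*(b + b*(-3)) = -2*(b - 3*b) = -(-4)*b = 4*b)
v(a, U) = √(-4 + a)
M(k) = -2*√k (M(k) = (-2 + 0)*√k = -2*√k)
M(K(3) - v(3, -5))/422 = -2*√(4*3 - √(-4 + 3))/422 = -2*√(12 - √(-1))*(1/422) = -2*√(12 - I)*(1/422) = -√(12 - I)/211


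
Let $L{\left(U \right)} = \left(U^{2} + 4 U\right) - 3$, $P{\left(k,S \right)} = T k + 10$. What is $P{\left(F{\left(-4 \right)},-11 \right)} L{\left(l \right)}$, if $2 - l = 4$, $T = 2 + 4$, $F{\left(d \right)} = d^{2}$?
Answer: $-742$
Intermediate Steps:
$T = 6$
$l = -2$ ($l = 2 - 4 = -2$)
$P{\left(k,S \right)} = 10 + 6 k$ ($P{\left(k,S \right)} = 6 k + 10 = 10 + 6 k$)
$L{\left(U \right)} = -3 + U^{2} + 4 U$
$P{\left(F{\left(-4 \right)},-11 \right)} L{\left(l \right)} = \left(10 + 6 \left(-4\right)^{2}\right) \left(-3 + \left(-2\right)^{2} + 4 \left(-2\right)\right) = \left(10 + 6 \cdot 16\right) \left(-3 + 4 - 8\right) = \left(10 + 96\right) \left(-7\right) = 106 \left(-7\right) = -742$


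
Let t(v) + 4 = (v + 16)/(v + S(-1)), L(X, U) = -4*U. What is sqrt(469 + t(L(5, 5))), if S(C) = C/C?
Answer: sqrt(167941)/19 ≈ 21.569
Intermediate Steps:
S(C) = 1
t(v) = -4 + (16 + v)/(1 + v) (t(v) = -4 + (v + 16)/(v + 1) = -4 + (16 + v)/(1 + v))
sqrt(469 + t(L(5, 5))) = sqrt(469 + 3*(4 - (-4)*5)/(1 - 4*5)) = sqrt(469 + 3*(4 - 1*(-20))/(1 - 20)) = sqrt(469 + 3*(4 + 20)/(-19)) = sqrt(469 + 3*(-1/19)*24) = sqrt(469 - 72/19) = sqrt(8839/19) = sqrt(167941)/19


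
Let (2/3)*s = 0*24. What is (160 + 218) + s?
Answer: 378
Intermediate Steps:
s = 0 (s = 3*(0*24)/2 = (3/2)*0 = 0)
(160 + 218) + s = (160 + 218) + 0 = 378 + 0 = 378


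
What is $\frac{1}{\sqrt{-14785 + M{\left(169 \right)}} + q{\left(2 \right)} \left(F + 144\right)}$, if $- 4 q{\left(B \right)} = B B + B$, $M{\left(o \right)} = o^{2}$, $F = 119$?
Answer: $- \frac{526}{189139} - \frac{16 \sqrt{861}}{567417} \approx -0.0036084$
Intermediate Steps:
$q{\left(B \right)} = - \frac{B}{4} - \frac{B^{2}}{4}$ ($q{\left(B \right)} = - \frac{B B + B}{4} = - \frac{B^{2} + B}{4} = - \frac{B + B^{2}}{4} = - \frac{B}{4} - \frac{B^{2}}{4}$)
$\frac{1}{\sqrt{-14785 + M{\left(169 \right)}} + q{\left(2 \right)} \left(F + 144\right)} = \frac{1}{\sqrt{-14785 + 169^{2}} + \left(- \frac{1}{4}\right) 2 \left(1 + 2\right) \left(119 + 144\right)} = \frac{1}{\sqrt{-14785 + 28561} + \left(- \frac{1}{4}\right) 2 \cdot 3 \cdot 263} = \frac{1}{\sqrt{13776} - \frac{789}{2}} = \frac{1}{4 \sqrt{861} - \frac{789}{2}} = \frac{1}{- \frac{789}{2} + 4 \sqrt{861}}$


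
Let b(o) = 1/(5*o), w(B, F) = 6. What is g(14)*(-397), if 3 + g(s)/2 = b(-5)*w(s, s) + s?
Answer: -213586/25 ≈ -8543.4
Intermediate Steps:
b(o) = 1/(5*o)
g(s) = -162/25 + 2*s (g(s) = -6 + 2*(((1/5)/(-5))*6 + s) = -6 + 2*(((1/5)*(-1/5))*6 + s) = -6 + 2*(-1/25*6 + s) = -6 + 2*(-6/25 + s) = -6 + (-12/25 + 2*s) = -162/25 + 2*s)
g(14)*(-397) = (-162/25 + 2*14)*(-397) = (-162/25 + 28)*(-397) = (538/25)*(-397) = -213586/25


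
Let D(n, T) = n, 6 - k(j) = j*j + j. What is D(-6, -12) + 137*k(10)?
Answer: -14254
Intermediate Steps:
k(j) = 6 - j - j² (k(j) = 6 - (j*j + j) = 6 - (j² + j) = 6 - (j + j²) = 6 + (-j - j²) = 6 - j - j²)
D(-6, -12) + 137*k(10) = -6 + 137*(6 - 1*10 - 1*10²) = -6 + 137*(6 - 10 - 1*100) = -6 + 137*(6 - 10 - 100) = -6 + 137*(-104) = -6 - 14248 = -14254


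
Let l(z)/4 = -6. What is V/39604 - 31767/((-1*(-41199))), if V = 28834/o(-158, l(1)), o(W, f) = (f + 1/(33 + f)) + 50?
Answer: -47493695881/63906103510 ≈ -0.74318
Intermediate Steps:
l(z) = -24 (l(z) = 4*(-6) = -24)
o(W, f) = 50 + f + 1/(33 + f)
V = 259506/235 (V = 28834/(((1651 + (-24)² + 83*(-24))/(33 - 24))) = 28834/(((1651 + 576 - 1992)/9)) = 28834/(((⅑)*235)) = 28834/(235/9) = 28834*(9/235) = 259506/235 ≈ 1104.3)
V/39604 - 31767/((-1*(-41199))) = (259506/235)/39604 - 31767/((-1*(-41199))) = (259506/235)*(1/39604) - 31767/41199 = 129753/4653470 - 31767*1/41199 = 129753/4653470 - 10589/13733 = -47493695881/63906103510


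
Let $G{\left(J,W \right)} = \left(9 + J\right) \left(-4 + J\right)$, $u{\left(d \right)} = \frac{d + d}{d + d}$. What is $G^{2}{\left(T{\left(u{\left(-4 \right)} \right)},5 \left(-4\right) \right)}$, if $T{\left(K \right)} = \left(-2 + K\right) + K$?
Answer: $1296$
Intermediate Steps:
$u{\left(d \right)} = 1$ ($u{\left(d \right)} = \frac{2 d}{2 d} = 2 d \frac{1}{2 d} = 1$)
$T{\left(K \right)} = -2 + 2 K$
$G{\left(J,W \right)} = \left(-4 + J\right) \left(9 + J\right)$
$G^{2}{\left(T{\left(u{\left(-4 \right)} \right)},5 \left(-4\right) \right)} = \left(-36 + \left(-2 + 2 \cdot 1\right)^{2} + 5 \left(-2 + 2 \cdot 1\right)\right)^{2} = \left(-36 + \left(-2 + 2\right)^{2} + 5 \left(-2 + 2\right)\right)^{2} = \left(-36 + 0^{2} + 5 \cdot 0\right)^{2} = \left(-36 + 0 + 0\right)^{2} = \left(-36\right)^{2} = 1296$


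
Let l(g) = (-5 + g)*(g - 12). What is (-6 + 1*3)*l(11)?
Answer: 18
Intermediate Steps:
l(g) = (-12 + g)*(-5 + g) (l(g) = (-5 + g)*(-12 + g) = (-12 + g)*(-5 + g))
(-6 + 1*3)*l(11) = (-6 + 1*3)*(60 + 11² - 17*11) = (-6 + 3)*(60 + 121 - 187) = -3*(-6) = 18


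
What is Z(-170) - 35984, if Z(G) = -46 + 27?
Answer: -36003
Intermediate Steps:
Z(G) = -19
Z(-170) - 35984 = -19 - 35984 = -36003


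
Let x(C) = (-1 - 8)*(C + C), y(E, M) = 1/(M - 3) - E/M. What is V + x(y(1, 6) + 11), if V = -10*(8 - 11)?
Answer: -171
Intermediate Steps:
y(E, M) = 1/(-3 + M) - E/M
x(C) = -18*C
V = 30 (V = -10*(-3) = 30)
V + x(y(1, 6) + 11) = 30 - 18*((6 + 3*1 - 1*1*6)/(6*(-3 + 6)) + 11) = 30 - 18*((⅙)*(6 + 3 - 6)/3 + 11) = 30 - 18*((⅙)*(⅓)*3 + 11) = 30 - 18*(⅙ + 11) = 30 - 18*67/6 = 30 - 201 = -171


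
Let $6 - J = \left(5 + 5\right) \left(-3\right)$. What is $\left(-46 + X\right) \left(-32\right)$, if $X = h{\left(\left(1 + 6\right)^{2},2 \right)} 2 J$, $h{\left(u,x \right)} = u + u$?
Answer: $-224320$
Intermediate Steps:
$h{\left(u,x \right)} = 2 u$
$J = 36$ ($J = 6 - \left(5 + 5\right) \left(-3\right) = 6 - 10 \left(-3\right) = 6 - -30 = 6 + 30 = 36$)
$X = 7056$ ($X = 2 \left(1 + 6\right)^{2} \cdot 2 \cdot 36 = 2 \cdot 7^{2} \cdot 2 \cdot 36 = 2 \cdot 49 \cdot 2 \cdot 36 = 98 \cdot 2 \cdot 36 = 196 \cdot 36 = 7056$)
$\left(-46 + X\right) \left(-32\right) = \left(-46 + 7056\right) \left(-32\right) = 7010 \left(-32\right) = -224320$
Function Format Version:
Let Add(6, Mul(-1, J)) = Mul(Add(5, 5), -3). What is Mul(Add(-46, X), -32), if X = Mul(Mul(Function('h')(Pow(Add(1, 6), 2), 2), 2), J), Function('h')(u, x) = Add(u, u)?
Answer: -224320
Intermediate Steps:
Function('h')(u, x) = Mul(2, u)
J = 36 (J = Add(6, Mul(-1, Mul(Add(5, 5), -3))) = Add(6, Mul(-1, Mul(10, -3))) = Add(6, Mul(-1, -30)) = Add(6, 30) = 36)
X = 7056 (X = Mul(Mul(Mul(2, Pow(Add(1, 6), 2)), 2), 36) = Mul(Mul(Mul(2, Pow(7, 2)), 2), 36) = Mul(Mul(Mul(2, 49), 2), 36) = Mul(Mul(98, 2), 36) = Mul(196, 36) = 7056)
Mul(Add(-46, X), -32) = Mul(Add(-46, 7056), -32) = Mul(7010, -32) = -224320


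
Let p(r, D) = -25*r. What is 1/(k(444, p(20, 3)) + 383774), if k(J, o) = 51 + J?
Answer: 1/384269 ≈ 2.6023e-6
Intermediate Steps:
1/(k(444, p(20, 3)) + 383774) = 1/((51 + 444) + 383774) = 1/(495 + 383774) = 1/384269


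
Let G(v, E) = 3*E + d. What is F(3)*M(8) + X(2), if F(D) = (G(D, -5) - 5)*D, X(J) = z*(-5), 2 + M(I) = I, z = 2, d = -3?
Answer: -424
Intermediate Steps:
M(I) = -2 + I
X(J) = -10 (X(J) = 2*(-5) = -10)
G(v, E) = -3 + 3*E (G(v, E) = 3*E - 3 = -3 + 3*E)
F(D) = -23*D (F(D) = ((-3 + 3*(-5)) - 5)*D = ((-3 - 15) - 5)*D = (-18 - 5)*D = -23*D)
F(3)*M(8) + X(2) = (-23*3)*(-2 + 8) - 10 = -69*6 - 10 = -414 - 10 = -424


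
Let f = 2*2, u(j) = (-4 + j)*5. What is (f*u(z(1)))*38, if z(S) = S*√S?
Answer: -2280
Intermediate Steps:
z(S) = S^(3/2)
u(j) = -20 + 5*j
f = 4
(f*u(z(1)))*38 = (4*(-20 + 5*1^(3/2)))*38 = (4*(-20 + 5*1))*38 = (4*(-20 + 5))*38 = (4*(-15))*38 = -60*38 = -2280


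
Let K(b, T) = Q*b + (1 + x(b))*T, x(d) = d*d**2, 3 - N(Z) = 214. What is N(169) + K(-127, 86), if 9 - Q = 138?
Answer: -176144680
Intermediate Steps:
Q = -129 (Q = 9 - 1*138 = 9 - 138 = -129)
N(Z) = -211 (N(Z) = 3 - 1*214 = 3 - 214 = -211)
x(d) = d**3
K(b, T) = -129*b + T*(1 + b**3) (K(b, T) = -129*b + (1 + b**3)*T = -129*b + T*(1 + b**3))
N(169) + K(-127, 86) = -211 + (86 - 129*(-127) + 86*(-127)**3) = -211 + (86 + 16383 + 86*(-2048383)) = -211 + (86 + 16383 - 176160938) = -211 - 176144469 = -176144680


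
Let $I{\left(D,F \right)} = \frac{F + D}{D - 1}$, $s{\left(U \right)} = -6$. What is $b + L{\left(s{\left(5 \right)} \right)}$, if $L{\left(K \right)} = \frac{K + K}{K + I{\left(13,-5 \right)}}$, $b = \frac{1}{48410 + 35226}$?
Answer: $\frac{94091}{41818} \approx 2.25$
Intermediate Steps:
$b = \frac{1}{83636} \approx 1.1957 \cdot 10^{-5}$
$I{\left(D,F \right)} = \frac{D + F}{-1 + D}$
$L{\left(K \right)} = \frac{2 K}{\frac{2}{3} + K}$ ($L{\left(K \right)} = \frac{K + K}{K + \frac{13 - 5}{-1 + 13}} = \frac{2 K}{K + \frac{1}{12} \cdot 8} = \frac{2 K}{K + \frac{2}{3}} = \frac{2 K}{\frac{2}{3} + K}$)
$b + L{\left(s{\left(5 \right)} \right)} = \frac{1}{83636} + 6 \left(-6\right) \frac{1}{2 + 3 \left(-6\right)} = \frac{1}{83636} + 6 \left(-6\right) \frac{1}{2 - 18} = \frac{1}{83636} + 6 \left(-6\right) \frac{1}{-16} = \frac{1}{83636} + 6 \left(-6\right) \left(- \frac{1}{16}\right) = \frac{1}{83636} + \frac{9}{4} = \frac{94091}{41818}$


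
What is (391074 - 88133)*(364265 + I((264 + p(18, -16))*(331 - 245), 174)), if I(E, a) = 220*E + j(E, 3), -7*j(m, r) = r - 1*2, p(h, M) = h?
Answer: 12086720023894/7 ≈ 1.7267e+12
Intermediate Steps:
j(m, r) = 2/7 - r/7 (j(m, r) = -(r - 1*2)/7 = -(r - 2)/7 = -(-2 + r)/7 = 2/7 - r/7)
I(E, a) = -⅐ + 220*E (I(E, a) = 220*E + (2/7 - ⅐*3) = 220*E + (2/7 - 3/7) = 220*E - ⅐ = -⅐ + 220*E)
(391074 - 88133)*(364265 + I((264 + p(18, -16))*(331 - 245), 174)) = (391074 - 88133)*(364265 + (-⅐ + 220*((264 + 18)*(331 - 245)))) = 302941*(364265 + (-⅐ + 220*(282*86))) = 302941*(364265 + (-⅐ + 220*24252)) = 302941*(364265 + (-⅐ + 5335440)) = 302941*(364265 + 37348079/7) = 302941*(39897934/7) = 12086720023894/7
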